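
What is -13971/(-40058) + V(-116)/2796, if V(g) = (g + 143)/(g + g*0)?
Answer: 755036115/2165375248 ≈ 0.34869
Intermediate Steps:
V(g) = (143 + g)/g (V(g) = (143 + g)/(g + 0) = (143 + g)/g)
-13971/(-40058) + V(-116)/2796 = -13971/(-40058) + ((143 - 116)/(-116))/2796 = -13971*(-1/40058) - 1/116*27*(1/2796) = 13971/40058 - 27/116*1/2796 = 13971/40058 - 9/108112 = 755036115/2165375248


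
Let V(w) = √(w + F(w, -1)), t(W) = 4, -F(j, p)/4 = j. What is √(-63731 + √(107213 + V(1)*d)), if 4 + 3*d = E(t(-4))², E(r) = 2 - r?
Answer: √(-63731 + √107213) ≈ 251.8*I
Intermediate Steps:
F(j, p) = -4*j
V(w) = √3*√(-w) (V(w) = √(w - 4*w) = √(-3*w) = √3*√(-w))
d = 0 (d = -4/3 + (2 - 1*4)²/3 = -4/3 + (2 - 4)²/3 = -4/3 + (⅓)*(-2)² = -4/3 + (⅓)*4 = -4/3 + 4/3 = 0)
√(-63731 + √(107213 + V(1)*d)) = √(-63731 + √(107213 + (√3*√(-1*1))*0)) = √(-63731 + √(107213 + (√3*√(-1))*0)) = √(-63731 + √(107213 + (√3*I)*0)) = √(-63731 + √(107213 + (I*√3)*0)) = √(-63731 + √(107213 + 0)) = √(-63731 + √107213)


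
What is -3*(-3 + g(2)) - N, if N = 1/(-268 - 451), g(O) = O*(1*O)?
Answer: -2156/719 ≈ -2.9986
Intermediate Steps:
g(O) = O**2 (g(O) = O*O = O**2)
N = -1/719 (N = 1/(-719) = -1/719 ≈ -0.0013908)
-3*(-3 + g(2)) - N = -3*(-3 + 2**2) - 1*(-1/719) = -3*(-3 + 4) + 1/719 = -3*1 + 1/719 = -3 + 1/719 = -2156/719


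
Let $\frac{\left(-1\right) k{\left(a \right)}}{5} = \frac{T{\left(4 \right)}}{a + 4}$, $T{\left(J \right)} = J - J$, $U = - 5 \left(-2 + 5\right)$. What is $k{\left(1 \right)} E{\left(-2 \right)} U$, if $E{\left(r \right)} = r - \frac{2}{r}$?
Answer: $0$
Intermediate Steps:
$U = -15$ ($U = \left(-5\right) 3 = -15$)
$T{\left(J \right)} = 0$
$k{\left(a \right)} = 0$ ($k{\left(a \right)} = - 5 \frac{1}{a + 4} \cdot 0 = - 5 \frac{1}{4 + a} 0 = \left(-5\right) 0 = 0$)
$k{\left(1 \right)} E{\left(-2 \right)} U = 0 \left(-2 - \frac{2}{-2}\right) \left(-15\right) = 0 \left(-2 - -1\right) \left(-15\right) = 0 \left(-2 + 1\right) \left(-15\right) = 0 \left(-1\right) \left(-15\right) = 0 \left(-15\right) = 0$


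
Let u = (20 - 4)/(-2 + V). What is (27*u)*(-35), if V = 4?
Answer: -7560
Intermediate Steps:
u = 8 (u = (20 - 4)/(-2 + 4) = 16/2 = 16*(½) = 8)
(27*u)*(-35) = (27*8)*(-35) = 216*(-35) = -7560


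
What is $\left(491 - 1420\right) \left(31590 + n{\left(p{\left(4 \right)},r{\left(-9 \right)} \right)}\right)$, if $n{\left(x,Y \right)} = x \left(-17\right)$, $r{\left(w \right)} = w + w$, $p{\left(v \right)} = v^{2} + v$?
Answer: $-29031250$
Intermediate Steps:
$p{\left(v \right)} = v + v^{2}$
$r{\left(w \right)} = 2 w$
$n{\left(x,Y \right)} = - 17 x$
$\left(491 - 1420\right) \left(31590 + n{\left(p{\left(4 \right)},r{\left(-9 \right)} \right)}\right) = \left(491 - 1420\right) \left(31590 - 17 \cdot 4 \left(1 + 4\right)\right) = - 929 \left(31590 - 17 \cdot 4 \cdot 5\right) = - 929 \left(31590 - 340\right) = \left(-929\right) 31250 = -29031250$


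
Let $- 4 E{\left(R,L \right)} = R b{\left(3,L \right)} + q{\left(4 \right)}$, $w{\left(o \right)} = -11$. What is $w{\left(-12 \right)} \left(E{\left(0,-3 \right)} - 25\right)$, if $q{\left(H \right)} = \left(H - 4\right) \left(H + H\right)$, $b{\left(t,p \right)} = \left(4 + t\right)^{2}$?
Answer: $275$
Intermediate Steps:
$q{\left(H \right)} = 2 H \left(-4 + H\right)$ ($q{\left(H \right)} = \left(-4 + H\right) 2 H = 2 H \left(-4 + H\right)$)
$E{\left(R,L \right)} = - \frac{49 R}{4}$ ($E{\left(R,L \right)} = - \frac{R \left(4 + 3\right)^{2} + 2 \cdot 4 \left(-4 + 4\right)}{4} = - \frac{R 7^{2} + 2 \cdot 4 \cdot 0}{4} = - \frac{R 49 + 0}{4} = - \frac{49 R + 0}{4} = - \frac{49 R}{4}$)
$w{\left(-12 \right)} \left(E{\left(0,-3 \right)} - 25\right) = - 11 \left(\left(- \frac{49}{4}\right) 0 - 25\right) = - 11 \left(0 - 25\right) = \left(-11\right) \left(-25\right) = 275$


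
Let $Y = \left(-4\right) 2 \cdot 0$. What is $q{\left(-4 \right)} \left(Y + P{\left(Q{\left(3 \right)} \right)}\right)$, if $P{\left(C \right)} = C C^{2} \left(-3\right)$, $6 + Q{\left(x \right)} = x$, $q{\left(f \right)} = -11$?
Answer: $-891$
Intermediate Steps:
$Q{\left(x \right)} = -6 + x$
$Y = 0$ ($Y = \left(-8\right) 0 = 0$)
$P{\left(C \right)} = - 3 C^{3}$ ($P{\left(C \right)} = C^{3} \left(-3\right) = - 3 C^{3}$)
$q{\left(-4 \right)} \left(Y + P{\left(Q{\left(3 \right)} \right)}\right) = - 11 \left(0 - 3 \left(-6 + 3\right)^{3}\right) = - 11 \left(0 - 3 \left(-3\right)^{3}\right) = - 11 \left(0 - -81\right) = - 11 \left(0 + 81\right) = \left(-11\right) 81 = -891$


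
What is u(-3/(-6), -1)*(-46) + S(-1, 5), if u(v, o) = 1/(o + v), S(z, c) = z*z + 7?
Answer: 100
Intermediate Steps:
S(z, c) = 7 + z² (S(z, c) = z² + 7 = 7 + z²)
u(-3/(-6), -1)*(-46) + S(-1, 5) = -46/(-1 - 3/(-6)) + (7 + (-1)²) = -46/(-1 - 3*(-⅙)) + (7 + 1) = -46/(-1 + ½) + 8 = -46/(-½) + 8 = -2*(-46) + 8 = 92 + 8 = 100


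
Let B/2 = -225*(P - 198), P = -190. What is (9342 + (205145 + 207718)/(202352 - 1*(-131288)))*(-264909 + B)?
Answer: -281518235692587/333640 ≈ -8.4378e+8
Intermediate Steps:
B = 174600 (B = 2*(-225*(-190 - 198)) = 2*(-225*(-388)) = 2*87300 = 174600)
(9342 + (205145 + 207718)/(202352 - 1*(-131288)))*(-264909 + B) = (9342 + (205145 + 207718)/(202352 - 1*(-131288)))*(-264909 + 174600) = (9342 + 412863/(202352 + 131288))*(-90309) = (9342 + 412863/333640)*(-90309) = (3117277743/333640)*(-90309) = -281518235692587/333640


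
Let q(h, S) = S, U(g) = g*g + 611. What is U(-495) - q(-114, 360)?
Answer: 245276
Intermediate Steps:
U(g) = 611 + g² (U(g) = g² + 611 = 611 + g²)
U(-495) - q(-114, 360) = (611 + (-495)²) - 1*360 = (611 + 245025) - 360 = 245636 - 360 = 245276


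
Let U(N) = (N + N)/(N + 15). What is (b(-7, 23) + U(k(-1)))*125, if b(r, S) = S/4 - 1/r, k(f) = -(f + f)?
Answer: 364625/476 ≈ 766.02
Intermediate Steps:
k(f) = -2*f
b(r, S) = -1/r + S/4 (b(r, S) = S*(¼) - 1/r = S/4 - 1/r = -1/r + S/4)
U(N) = 2*N/(15 + N) (U(N) = (2*N)/(15 + N) = 2*N/(15 + N))
(b(-7, 23) + U(k(-1)))*125 = ((-1/(-7) + (¼)*23) + 2*(-2*(-1))/(15 - 2*(-1)))*125 = ((-1*(-⅐) + 23/4) + 2*2/(15 + 2))*125 = ((⅐ + 23/4) + 2*2/17)*125 = (165/28 + 2*2*(1/17))*125 = (165/28 + 4/17)*125 = (2917/476)*125 = 364625/476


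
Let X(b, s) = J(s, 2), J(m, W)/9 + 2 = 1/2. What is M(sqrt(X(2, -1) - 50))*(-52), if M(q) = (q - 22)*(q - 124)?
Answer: -138554 + 3796*I*sqrt(254) ≈ -1.3855e+5 + 60498.0*I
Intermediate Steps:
J(m, W) = -27/2 (J(m, W) = -18 + 9*(1/2) = -18 + 9/2 = -27/2)
X(b, s) = -27/2
M(q) = (-124 + q)*(-22 + q) (M(q) = (-22 + q)*(-124 + q) = (-124 + q)*(-22 + q))
M(sqrt(X(2, -1) - 50))*(-52) = (2728 + (sqrt(-27/2 - 50))**2 - 146*sqrt(-27/2 - 50))*(-52) = (2728 + (sqrt(-127/2))**2 - 73*I*sqrt(254))*(-52) = (2728 + (I*sqrt(254)/2)**2 - 73*I*sqrt(254))*(-52) = (2728 - 127/2 - 73*I*sqrt(254))*(-52) = (5329/2 - 73*I*sqrt(254))*(-52) = -138554 + 3796*I*sqrt(254)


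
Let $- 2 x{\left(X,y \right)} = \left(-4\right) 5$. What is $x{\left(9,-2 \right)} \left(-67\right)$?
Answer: $-670$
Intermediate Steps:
$x{\left(X,y \right)} = 10$ ($x{\left(X,y \right)} = - \frac{\left(-4\right) 5}{2} = \left(- \frac{1}{2}\right) \left(-20\right) = 10$)
$x{\left(9,-2 \right)} \left(-67\right) = 10 \left(-67\right) = -670$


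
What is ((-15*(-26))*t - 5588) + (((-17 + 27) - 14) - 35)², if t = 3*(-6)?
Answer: -11087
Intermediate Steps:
t = -18
((-15*(-26))*t - 5588) + (((-17 + 27) - 14) - 35)² = (-15*(-26)*(-18) - 5588) + (((-17 + 27) - 14) - 35)² = (390*(-18) - 5588) + ((10 - 14) - 35)² = (-7020 - 5588) + (-4 - 35)² = -12608 + (-39)² = -12608 + 1521 = -11087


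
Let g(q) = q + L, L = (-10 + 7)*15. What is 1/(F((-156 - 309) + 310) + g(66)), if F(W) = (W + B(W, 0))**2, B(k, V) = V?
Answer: 1/24046 ≈ 4.1587e-5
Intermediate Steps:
L = -45 (L = -3*15 = -45)
F(W) = W**2 (F(W) = (W + 0)**2 = W**2)
g(q) = -45 + q (g(q) = q - 45 = -45 + q)
1/(F((-156 - 309) + 310) + g(66)) = 1/(((-156 - 309) + 310)**2 + (-45 + 66)) = 1/((-465 + 310)**2 + 21) = 1/((-155)**2 + 21) = 1/(24025 + 21) = 1/24046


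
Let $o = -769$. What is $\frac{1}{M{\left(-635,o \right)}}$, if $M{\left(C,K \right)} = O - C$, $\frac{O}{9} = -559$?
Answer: $- \frac{1}{4396} \approx -0.00022748$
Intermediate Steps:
$O = -5031$ ($O = 9 \left(-559\right) = -5031$)
$M{\left(C,K \right)} = -5031 - C$
$\frac{1}{M{\left(-635,o \right)}} = \frac{1}{-5031 - -635} = \frac{1}{-5031 + 635} = \frac{1}{-4396} = - \frac{1}{4396}$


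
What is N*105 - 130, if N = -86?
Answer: -9160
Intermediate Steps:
N*105 - 130 = -86*105 - 130 = -9030 - 130 = -9160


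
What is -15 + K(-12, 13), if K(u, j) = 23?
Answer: 8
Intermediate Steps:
-15 + K(-12, 13) = -15 + 23 = 8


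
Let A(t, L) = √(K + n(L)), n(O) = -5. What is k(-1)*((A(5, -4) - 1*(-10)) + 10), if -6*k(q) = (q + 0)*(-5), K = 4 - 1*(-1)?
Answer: -50/3 ≈ -16.667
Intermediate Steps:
K = 5 (K = 4 + 1 = 5)
A(t, L) = 0 (A(t, L) = √(5 - 5) = √0 = 0)
k(q) = 5*q/6 (k(q) = -(q + 0)*(-5)/6 = -q*(-5)/6 = -(-5)*q/6 = 5*q/6)
k(-1)*((A(5, -4) - 1*(-10)) + 10) = ((⅚)*(-1))*((0 - 1*(-10)) + 10) = -5*((0 + 10) + 10)/6 = -5*(10 + 10)/6 = -⅚*20 = -50/3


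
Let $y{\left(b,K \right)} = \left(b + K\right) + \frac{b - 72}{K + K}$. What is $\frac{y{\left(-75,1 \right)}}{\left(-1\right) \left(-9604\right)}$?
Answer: $- \frac{295}{19208} \approx -0.015358$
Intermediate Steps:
$y{\left(b,K \right)} = K + b + \frac{-72 + b}{2 K}$ ($y{\left(b,K \right)} = \left(K + b\right) + \frac{-72 + b}{2 K} = K + b + \frac{-72 + b}{2 K}$)
$\frac{y{\left(-75,1 \right)}}{\left(-1\right) \left(-9604\right)} = \frac{1^{-1} \left(-36 + \frac{1}{2} \left(-75\right) + 1 \left(1 - 75\right)\right)}{\left(-1\right) \left(-9604\right)} = \frac{1 \left(-36 - \frac{75}{2} + 1 \left(-74\right)\right)}{9604} = 1 \left(-36 - \frac{75}{2} - 74\right) \frac{1}{9604} = 1 \left(- \frac{295}{2}\right) \frac{1}{9604} = \left(- \frac{295}{2}\right) \frac{1}{9604} = - \frac{295}{19208}$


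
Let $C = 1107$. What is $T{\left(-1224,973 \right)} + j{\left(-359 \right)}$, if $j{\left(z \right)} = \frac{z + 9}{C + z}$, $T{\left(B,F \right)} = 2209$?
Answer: $\frac{825991}{374} \approx 2208.5$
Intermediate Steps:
$j{\left(z \right)} = \frac{9 + z}{1107 + z}$ ($j{\left(z \right)} = \frac{z + 9}{1107 + z} = \frac{9 + z}{1107 + z}$)
$T{\left(-1224,973 \right)} + j{\left(-359 \right)} = 2209 + \frac{9 - 359}{1107 - 359} = 2209 + \frac{1}{748} \left(-350\right) = 2209 - \frac{175}{374} = \frac{825991}{374}$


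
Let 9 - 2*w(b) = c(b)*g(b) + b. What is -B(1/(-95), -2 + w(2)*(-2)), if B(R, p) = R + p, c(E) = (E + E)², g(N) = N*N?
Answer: -5224/95 ≈ -54.990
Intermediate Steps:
g(N) = N²
c(E) = 4*E² (c(E) = (2*E)² = 4*E²)
w(b) = 9/2 - 2*b⁴ - b/2 (w(b) = 9/2 - ((4*b²)*b² + b)/2 = 9/2 - (4*b⁴ + b)/2 = 9/2 - (b + 4*b⁴)/2 = 9/2 + (-2*b⁴ - b/2) = 9/2 - 2*b⁴ - b/2)
-B(1/(-95), -2 + w(2)*(-2)) = -(1/(-95) + (-2 + (9/2 - 2*2⁴ - ½*2)*(-2))) = -(-1/95 + (-2 + (9/2 - 2*16 - 1)*(-2))) = -(-1/95 + (-2 + (9/2 - 32 - 1)*(-2))) = -(-1/95 + (-2 - 57/2*(-2))) = -(-1/95 + (-2 + 57)) = -(-1/95 + 55) = -1*5224/95 = -5224/95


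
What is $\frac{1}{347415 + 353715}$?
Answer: $\frac{1}{701130} \approx 1.4263 \cdot 10^{-6}$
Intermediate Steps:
$\frac{1}{347415 + 353715} = \frac{1}{701130}$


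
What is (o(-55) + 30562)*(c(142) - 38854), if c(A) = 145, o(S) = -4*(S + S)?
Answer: -1200056418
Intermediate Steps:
o(S) = -8*S
(o(-55) + 30562)*(c(142) - 38854) = (-8*(-55) + 30562)*(145 - 38854) = (440 + 30562)*(-38709) = 31002*(-38709) = -1200056418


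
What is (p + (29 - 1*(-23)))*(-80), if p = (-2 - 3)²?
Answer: -6160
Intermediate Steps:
p = 25 (p = (-5)² = 25)
(p + (29 - 1*(-23)))*(-80) = (25 + (29 - 1*(-23)))*(-80) = (25 + (29 + 23))*(-80) = (25 + 52)*(-80) = 77*(-80) = -6160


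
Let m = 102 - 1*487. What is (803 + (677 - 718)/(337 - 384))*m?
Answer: -14546070/47 ≈ -3.0949e+5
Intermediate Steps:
m = -385 (m = 102 - 487 = -385)
(803 + (677 - 718)/(337 - 384))*m = (803 + (677 - 718)/(337 - 384))*(-385) = (803 - 41/(-47))*(-385) = (803 - 41*(-1/47))*(-385) = (803 + 41/47)*(-385) = (37782/47)*(-385) = -14546070/47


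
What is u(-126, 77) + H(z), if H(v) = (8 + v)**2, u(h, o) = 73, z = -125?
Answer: 13762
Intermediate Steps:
u(-126, 77) + H(z) = 73 + (8 - 125)**2 = 73 + (-117)**2 = 73 + 13689 = 13762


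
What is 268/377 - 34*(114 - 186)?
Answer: 923164/377 ≈ 2448.7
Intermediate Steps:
268/377 - 34*(114 - 186) = 268*(1/377) - 34*(-72) = 268/377 + 2448 = 923164/377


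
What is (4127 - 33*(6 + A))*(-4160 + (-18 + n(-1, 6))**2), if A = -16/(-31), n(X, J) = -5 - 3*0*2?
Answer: -440335001/31 ≈ -1.4204e+7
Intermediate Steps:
n(X, J) = -5 (n(X, J) = -5 + 0*2 = -5 + 0 = -5)
A = 16/31 (A = -16*(-1/31) = 16/31 ≈ 0.51613)
(4127 - 33*(6 + A))*(-4160 + (-18 + n(-1, 6))**2) = (4127 - 33*(6 + 16/31))*(-4160 + (-18 - 5)**2) = (4127 - 33*202/31)*(-4160 + (-23)**2) = (4127 - 6666/31)*(-4160 + 529) = (121271/31)*(-3631) = -440335001/31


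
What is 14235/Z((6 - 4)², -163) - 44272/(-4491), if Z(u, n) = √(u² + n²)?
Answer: 44272/4491 + 219*√26585/409 ≈ 97.163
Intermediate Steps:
Z(u, n) = √(n² + u²)
14235/Z((6 - 4)², -163) - 44272/(-4491) = 14235/(√((-163)² + ((6 - 4)²)²)) - 44272/(-4491) = 14235/(√(26569 + (2²)²)) - 44272*(-1/4491) = 14235/(√(26569 + 4²)) + 44272/4491 = 14235/(√(26569 + 16)) + 44272/4491 = 14235/(√26585) + 44272/4491 = 14235*(√26585/26585) + 44272/4491 = 219*√26585/409 + 44272/4491 = 44272/4491 + 219*√26585/409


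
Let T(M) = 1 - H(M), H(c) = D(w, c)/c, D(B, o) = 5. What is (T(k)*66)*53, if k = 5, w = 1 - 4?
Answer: 0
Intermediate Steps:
w = -3
H(c) = 5/c
T(M) = 1 - 5/M
(T(k)*66)*53 = (((-5 + 5)/5)*66)*53 = (((⅕)*0)*66)*53 = (0*66)*53 = 0*53 = 0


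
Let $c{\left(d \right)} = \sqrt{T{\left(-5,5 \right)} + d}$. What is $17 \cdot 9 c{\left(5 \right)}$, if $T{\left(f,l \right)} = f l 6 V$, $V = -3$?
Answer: $153 \sqrt{455} \approx 3263.6$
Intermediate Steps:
$T{\left(f,l \right)} = - 18 f l$ ($T{\left(f,l \right)} = f l 6 \left(-3\right) = 6 f l \left(-3\right) = - 18 f l$)
$c{\left(d \right)} = \sqrt{450 + d}$ ($c{\left(d \right)} = \sqrt{\left(-18\right) \left(-5\right) 5 + d} = \sqrt{450 + d}$)
$17 \cdot 9 c{\left(5 \right)} = 17 \cdot 9 \sqrt{450 + 5} = 153 \sqrt{455}$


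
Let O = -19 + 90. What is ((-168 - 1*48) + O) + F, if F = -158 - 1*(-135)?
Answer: -168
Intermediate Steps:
O = 71
F = -23 (F = -158 + 135 = -23)
((-168 - 1*48) + O) + F = ((-168 - 1*48) + 71) - 23 = ((-168 - 48) + 71) - 23 = (-216 + 71) - 23 = -145 - 23 = -168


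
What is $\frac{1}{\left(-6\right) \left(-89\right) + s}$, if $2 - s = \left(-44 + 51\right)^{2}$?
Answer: $\frac{1}{487} \approx 0.0020534$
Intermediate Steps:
$s = -47$ ($s = 2 - \left(-44 + 51\right)^{2} = 2 - 7^{2} = 2 - 49 = -47$)
$\frac{1}{\left(-6\right) \left(-89\right) + s} = \frac{1}{\left(-6\right) \left(-89\right) - 47} = \frac{1}{534 - 47} = \frac{1}{487}$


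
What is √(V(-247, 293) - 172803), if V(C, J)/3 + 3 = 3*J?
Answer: 5*I*√6807 ≈ 412.52*I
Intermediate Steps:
V(C, J) = -9 + 9*J (V(C, J) = -9 + 3*(3*J) = -9 + 9*J)
√(V(-247, 293) - 172803) = √((-9 + 9*293) - 172803) = √((-9 + 2637) - 172803) = √(2628 - 172803) = √(-170175) = 5*I*√6807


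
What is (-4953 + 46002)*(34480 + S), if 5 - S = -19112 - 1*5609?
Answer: 2430347094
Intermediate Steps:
S = 24726 (S = 5 - (-19112 - 1*5609) = 5 - (-19112 - 5609) = 5 - 1*(-24721) = 5 + 24721 = 24726)
(-4953 + 46002)*(34480 + S) = (-4953 + 46002)*(34480 + 24726) = 41049*59206 = 2430347094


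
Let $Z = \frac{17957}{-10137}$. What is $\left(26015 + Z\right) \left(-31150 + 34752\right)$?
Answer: $\frac{949833344996}{10137} \approx 9.37 \cdot 10^{7}$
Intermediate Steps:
$Z = - \frac{17957}{10137}$ ($Z = 17957 \left(- \frac{1}{10137}\right) = - \frac{17957}{10137} \approx -1.7714$)
$\left(26015 + Z\right) \left(-31150 + 34752\right) = \left(26015 - \frac{17957}{10137}\right) \left(-31150 + 34752\right) = \frac{263696098}{10137} \cdot 3602 = \frac{949833344996}{10137}$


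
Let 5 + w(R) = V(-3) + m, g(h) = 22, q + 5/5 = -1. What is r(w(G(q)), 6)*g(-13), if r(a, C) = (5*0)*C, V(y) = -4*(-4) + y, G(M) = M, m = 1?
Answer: 0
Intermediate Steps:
q = -2 (q = -1 - 1 = -2)
V(y) = 16 + y
w(R) = 9 (w(R) = -5 + ((16 - 3) + 1) = -5 + (13 + 1) = -5 + 14 = 9)
r(a, C) = 0 (r(a, C) = 0*C = 0)
r(w(G(q)), 6)*g(-13) = 0*22 = 0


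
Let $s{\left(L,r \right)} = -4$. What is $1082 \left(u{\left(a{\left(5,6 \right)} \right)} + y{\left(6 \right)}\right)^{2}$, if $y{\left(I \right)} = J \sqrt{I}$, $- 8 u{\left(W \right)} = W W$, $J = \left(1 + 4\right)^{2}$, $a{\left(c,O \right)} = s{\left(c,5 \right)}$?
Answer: $4061828 - 108200 \sqrt{6} \approx 3.7968 \cdot 10^{6}$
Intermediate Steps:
$a{\left(c,O \right)} = -4$
$J = 25$ ($J = 5^{2} = 25$)
$u{\left(W \right)} = - \frac{W^{2}}{8}$ ($u{\left(W \right)} = - \frac{W W}{8} = - \frac{W^{2}}{8}$)
$y{\left(I \right)} = 25 \sqrt{I}$
$1082 \left(u{\left(a{\left(5,6 \right)} \right)} + y{\left(6 \right)}\right)^{2} = 1082 \left(- \frac{\left(-4\right)^{2}}{8} + 25 \sqrt{6}\right)^{2} = 1082 \left(\left(- \frac{1}{8}\right) 16 + 25 \sqrt{6}\right)^{2} = 1082 \left(-2 + 25 \sqrt{6}\right)^{2}$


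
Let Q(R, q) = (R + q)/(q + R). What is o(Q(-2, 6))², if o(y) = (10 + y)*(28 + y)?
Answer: 101761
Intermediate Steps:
Q(R, q) = 1 (Q(R, q) = (R + q)/(R + q) = 1)
o(Q(-2, 6))² = (280 + 1² + 38*1)² = (280 + 1 + 38)² = 319² = 101761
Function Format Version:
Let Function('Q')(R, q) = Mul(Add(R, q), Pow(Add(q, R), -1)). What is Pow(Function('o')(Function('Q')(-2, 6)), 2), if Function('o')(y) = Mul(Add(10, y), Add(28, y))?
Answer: 101761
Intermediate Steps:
Function('Q')(R, q) = 1 (Function('Q')(R, q) = Mul(Add(R, q), Pow(Add(R, q), -1)) = 1)
Pow(Function('o')(Function('Q')(-2, 6)), 2) = Pow(Add(280, Pow(1, 2), Mul(38, 1)), 2) = Pow(Add(280, 1, 38), 2) = Pow(319, 2) = 101761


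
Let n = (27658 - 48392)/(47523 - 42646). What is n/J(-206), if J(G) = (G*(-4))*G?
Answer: 10367/413920744 ≈ 2.5046e-5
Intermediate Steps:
J(G) = -4*G² (J(G) = (-4*G)*G = -4*G²)
n = -20734/4877 ≈ -4.2514
n/J(-206) = -20734/(4877*((-4*(-206)²))) = -20734/(4877*((-4*42436))) = -20734/4877/(-169744) = -20734/4877*(-1/169744) = 10367/413920744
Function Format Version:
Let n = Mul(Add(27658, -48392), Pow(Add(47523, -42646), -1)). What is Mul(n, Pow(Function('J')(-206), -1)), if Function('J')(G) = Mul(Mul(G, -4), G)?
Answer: Rational(10367, 413920744) ≈ 2.5046e-5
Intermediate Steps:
Function('J')(G) = Mul(-4, Pow(G, 2)) (Function('J')(G) = Mul(Mul(-4, G), G) = Mul(-4, Pow(G, 2)))
n = Rational(-20734, 4877) (n = Mul(-20734, Pow(4877, -1)) = Mul(-20734, Rational(1, 4877)) = Rational(-20734, 4877) ≈ -4.2514)
Mul(n, Pow(Function('J')(-206), -1)) = Mul(Rational(-20734, 4877), Pow(Mul(-4, Pow(-206, 2)), -1)) = Mul(Rational(-20734, 4877), Pow(Mul(-4, 42436), -1)) = Mul(Rational(-20734, 4877), Pow(-169744, -1)) = Mul(Rational(-20734, 4877), Rational(-1, 169744)) = Rational(10367, 413920744)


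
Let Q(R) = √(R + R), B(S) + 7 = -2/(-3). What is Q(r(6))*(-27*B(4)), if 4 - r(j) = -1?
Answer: 171*√10 ≈ 540.75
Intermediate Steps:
B(S) = -19/3 (B(S) = -7 - 2/(-3) = -7 - 2*(-⅓) = -7 + ⅔ = -19/3)
r(j) = 5 (r(j) = 4 - 1*(-1) = 4 + 1 = 5)
Q(R) = √2*√R (Q(R) = √(2*R) = √2*√R)
Q(r(6))*(-27*B(4)) = (√2*√5)*(-27*(-19/3)) = √10*171 = 171*√10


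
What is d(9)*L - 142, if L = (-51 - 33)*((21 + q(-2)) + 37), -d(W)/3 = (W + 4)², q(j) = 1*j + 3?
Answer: 2512550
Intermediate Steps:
q(j) = 3 + j (q(j) = j + 3 = 3 + j)
d(W) = -3*(4 + W)² (d(W) = -3*(W + 4)² = -3*(4 + W)²)
L = -4956 (L = (-51 - 33)*((21 + (3 - 2)) + 37) = -84*((21 + 1) + 37) = -84*(22 + 37) = -84*59 = -4956)
d(9)*L - 142 = -3*(4 + 9)²*(-4956) - 142 = -3*13²*(-4956) - 142 = -3*169*(-4956) - 142 = -507*(-4956) - 142 = 2512692 - 142 = 2512550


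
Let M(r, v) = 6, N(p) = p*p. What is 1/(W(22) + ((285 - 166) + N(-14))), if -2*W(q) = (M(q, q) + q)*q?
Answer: ⅐ ≈ 0.14286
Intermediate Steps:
N(p) = p²
W(q) = -q*(6 + q)/2 (W(q) = -(6 + q)*q/2 = -q*(6 + q)/2)
1/(W(22) + ((285 - 166) + N(-14))) = 1/(-½*22*(6 + 22) + ((285 - 166) + (-14)²)) = 1/(-½*22*28 + (119 + 196)) = 1/(-308 + 315) = 1/7 = ⅐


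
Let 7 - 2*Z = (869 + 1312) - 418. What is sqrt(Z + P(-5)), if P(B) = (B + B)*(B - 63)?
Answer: 3*I*sqrt(22) ≈ 14.071*I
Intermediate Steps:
P(B) = 2*B*(-63 + B) (P(B) = (2*B)*(-63 + B) = 2*B*(-63 + B))
Z = -878 (Z = 7/2 - ((869 + 1312) - 418)/2 = 7/2 - (2181 - 418)/2 = 7/2 - 1/2*1763 = 7/2 - 1763/2 = -878)
sqrt(Z + P(-5)) = sqrt(-878 + 2*(-5)*(-63 - 5)) = sqrt(-878 + 2*(-5)*(-68)) = sqrt(-878 + 680) = sqrt(-198) = 3*I*sqrt(22)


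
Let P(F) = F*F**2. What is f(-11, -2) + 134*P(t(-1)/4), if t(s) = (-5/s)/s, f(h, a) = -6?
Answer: -8567/32 ≈ -267.72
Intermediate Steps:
t(s) = -5/s**2
P(F) = F**3
f(-11, -2) + 134*P(t(-1)/4) = -6 + 134*(-5/(-1)**2/4)**3 = -6 + 134*(-5*1*(1/4))**3 = -6 + 134*(-5*1/4)**3 = -6 + 134*(-5/4)**3 = -6 + 134*(-125/64) = -6 - 8375/32 = -8567/32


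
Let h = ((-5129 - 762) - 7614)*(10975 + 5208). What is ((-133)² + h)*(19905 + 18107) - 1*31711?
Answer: -8306904024423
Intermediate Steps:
h = -218551415 (h = (-5891 - 7614)*16183 = -13505*16183 = -218551415)
((-133)² + h)*(19905 + 18107) - 1*31711 = ((-133)² - 218551415)*(19905 + 18107) - 1*31711 = (17689 - 218551415)*38012 - 31711 = -218533726*38012 - 31711 = -8306903992712 - 31711 = -8306904024423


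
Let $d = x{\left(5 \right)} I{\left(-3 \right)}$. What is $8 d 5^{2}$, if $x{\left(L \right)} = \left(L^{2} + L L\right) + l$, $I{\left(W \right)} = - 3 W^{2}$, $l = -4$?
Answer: $-248400$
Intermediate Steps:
$x{\left(L \right)} = -4 + 2 L^{2}$ ($x{\left(L \right)} = \left(L^{2} + L L\right) - 4 = \left(L^{2} + L^{2}\right) - 4 = 2 L^{2} - 4 = -4 + 2 L^{2}$)
$d = -1242$ ($d = \left(-4 + 2 \cdot 5^{2}\right) \left(- 3 \left(-3\right)^{2}\right) = \left(-4 + 2 \cdot 25\right) \left(\left(-3\right) 9\right) = \left(-4 + 50\right) \left(-27\right) = 46 \left(-27\right) = -1242$)
$8 d 5^{2} = 8 \left(-1242\right) 5^{2} = \left(-9936\right) 25 = -248400$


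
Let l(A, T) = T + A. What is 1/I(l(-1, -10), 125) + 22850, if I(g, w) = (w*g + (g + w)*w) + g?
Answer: 293942401/12864 ≈ 22850.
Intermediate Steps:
l(A, T) = A + T
I(g, w) = g + g*w + w*(g + w) (I(g, w) = (g*w + w*(g + w)) + g = g + g*w + w*(g + w))
1/I(l(-1, -10), 125) + 22850 = 1/((-1 - 10) + 125² + 2*(-1 - 10)*125) + 22850 = 1/(-11 + 15625 + 2*(-11)*125) + 22850 = 1/(-11 + 15625 - 2750) + 22850 = 1/12864 + 22850 = 293942401/12864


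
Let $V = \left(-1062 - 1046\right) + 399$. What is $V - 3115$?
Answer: $-4824$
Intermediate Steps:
$V = -1709$ ($V = -2108 + 399 = -1709$)
$V - 3115 = -1709 - 3115 = -4824$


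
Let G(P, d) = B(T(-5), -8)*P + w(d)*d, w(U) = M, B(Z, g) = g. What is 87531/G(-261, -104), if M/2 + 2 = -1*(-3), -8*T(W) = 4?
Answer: 87531/1880 ≈ 46.559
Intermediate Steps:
T(W) = -½ (T(W) = -⅛*4 = -½)
M = 2 (M = -4 + 2*(-1*(-3)) = -4 + 2*3 = -4 + 6 = 2)
w(U) = 2
G(P, d) = -8*P + 2*d
87531/G(-261, -104) = 87531/(-8*(-261) + 2*(-104)) = 87531/(2088 - 208) = 87531/1880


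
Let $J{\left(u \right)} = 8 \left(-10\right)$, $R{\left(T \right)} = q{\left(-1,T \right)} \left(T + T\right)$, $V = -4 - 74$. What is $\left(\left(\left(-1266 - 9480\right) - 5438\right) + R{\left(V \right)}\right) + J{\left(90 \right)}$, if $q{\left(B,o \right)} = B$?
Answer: $-16108$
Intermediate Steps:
$V = -78$ ($V = -4 - 74 = -78$)
$R{\left(T \right)} = - 2 T$ ($R{\left(T \right)} = - (T + T) = - 2 T$)
$J{\left(u \right)} = -80$
$\left(\left(\left(-1266 - 9480\right) - 5438\right) + R{\left(V \right)}\right) + J{\left(90 \right)} = \left(\left(\left(-1266 - 9480\right) - 5438\right) - -156\right) - 80 = \left(\left(-10746 - 5438\right) + 156\right) - 80 = \left(-16184 + 156\right) - 80 = -16028 - 80 = -16108$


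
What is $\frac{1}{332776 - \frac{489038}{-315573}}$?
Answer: $\frac{315573}{105015609686} \approx 3.005 \cdot 10^{-6}$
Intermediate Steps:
$\frac{1}{332776 - \frac{489038}{-315573}} = \frac{1}{332776 - - \frac{489038}{315573}} = \frac{1}{332776 + \frac{489038}{315573}} = \frac{1}{\frac{105015609686}{315573}} = \frac{315573}{105015609686}$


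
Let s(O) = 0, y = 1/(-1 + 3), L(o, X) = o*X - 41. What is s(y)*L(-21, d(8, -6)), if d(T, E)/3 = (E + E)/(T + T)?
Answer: 0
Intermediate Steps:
d(T, E) = 3*E/T (d(T, E) = 3*((E + E)/(T + T)) = 3*((2*E)/((2*T))) = 3*((2*E)*(1/(2*T))) = 3*(E/T) = 3*E/T)
L(o, X) = -41 + X*o (L(o, X) = X*o - 41 = -41 + X*o)
y = ½ (y = 1/2 = ½ ≈ 0.50000)
s(y)*L(-21, d(8, -6)) = 0*(-41 + (3*(-6)/8)*(-21)) = 0*(-41 + (3*(-6)*(⅛))*(-21)) = 0*(-41 - 9/4*(-21)) = 0*(-41 + 189/4) = 0*(25/4) = 0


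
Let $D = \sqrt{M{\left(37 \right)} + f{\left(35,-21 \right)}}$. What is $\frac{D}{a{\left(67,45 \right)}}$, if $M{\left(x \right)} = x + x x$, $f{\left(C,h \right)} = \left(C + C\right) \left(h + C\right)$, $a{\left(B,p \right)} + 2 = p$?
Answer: $\frac{\sqrt{2386}}{43} \approx 1.136$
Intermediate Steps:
$a{\left(B,p \right)} = -2 + p$
$f{\left(C,h \right)} = 2 C \left(C + h\right)$
$M{\left(x \right)} = x + x^{2}$
$D = \sqrt{2386}$ ($D = \sqrt{37 \left(1 + 37\right) + 2 \cdot 35 \left(35 - 21\right)} = \sqrt{37 \cdot 38 + 2 \cdot 35 \cdot 14} = \sqrt{1406 + 980} = \sqrt{2386} \approx 48.847$)
$\frac{D}{a{\left(67,45 \right)}} = \frac{\sqrt{2386}}{-2 + 45} = \frac{\sqrt{2386}}{43}$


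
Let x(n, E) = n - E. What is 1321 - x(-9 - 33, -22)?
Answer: 1341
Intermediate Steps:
1321 - x(-9 - 33, -22) = 1321 - ((-9 - 33) - 1*(-22)) = 1321 - (-42 + 22) = 1321 - 1*(-20) = 1321 + 20 = 1341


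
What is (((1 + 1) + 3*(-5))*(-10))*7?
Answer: 910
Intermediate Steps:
(((1 + 1) + 3*(-5))*(-10))*7 = ((2 - 15)*(-10))*7 = -13*(-10)*7 = 130*7 = 910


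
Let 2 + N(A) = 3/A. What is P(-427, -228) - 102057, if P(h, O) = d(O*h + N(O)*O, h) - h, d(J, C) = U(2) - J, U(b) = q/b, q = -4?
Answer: -199447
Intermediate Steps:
U(b) = -4/b
N(A) = -2 + 3/A
d(J, C) = -2 - J (d(J, C) = -4/2 - J = -4*½ - J = -2 - J)
P(h, O) = -2 - h - O*h - O*(-2 + 3/O) (P(h, O) = (-2 - (O*h + (-2 + 3/O)*O)) - h = (-2 - (O*h + O*(-2 + 3/O))) - h = (-2 + (-O*h - O*(-2 + 3/O))) - h = (-2 - O*h - O*(-2 + 3/O)) - h = -2 - h - O*h - O*(-2 + 3/O))
P(-427, -228) - 102057 = (-5 - 1*(-427) - 1*(-228)*(-2 - 427)) - 102057 = (-5 + 427 - 1*(-228)*(-429)) - 102057 = (-5 + 427 - 97812) - 102057 = -97390 - 102057 = -199447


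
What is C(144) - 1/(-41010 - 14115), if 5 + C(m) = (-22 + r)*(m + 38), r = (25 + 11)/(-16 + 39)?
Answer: -4721731852/1267875 ≈ -3724.1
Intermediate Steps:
r = 36/23 ≈ 1.5652
C(m) = -17975/23 - 470*m/23 (C(m) = -5 + (-22 + 36/23)*(m + 38) = -5 - 470*(38 + m)/23 = -5 + (-17860/23 - 470*m/23) = -17975/23 - 470*m/23)
C(144) - 1/(-41010 - 14115) = (-17975/23 - 470/23*144) - 1/(-41010 - 14115) = (-17975/23 - 67680/23) - 1/(-55125) = -85655/23 - 1*(-1/55125) = -85655/23 + 1/55125 = -4721731852/1267875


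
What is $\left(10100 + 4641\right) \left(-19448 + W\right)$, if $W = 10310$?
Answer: $-134703258$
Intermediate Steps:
$\left(10100 + 4641\right) \left(-19448 + W\right) = \left(10100 + 4641\right) \left(-19448 + 10310\right) = 14741 \left(-9138\right) = -134703258$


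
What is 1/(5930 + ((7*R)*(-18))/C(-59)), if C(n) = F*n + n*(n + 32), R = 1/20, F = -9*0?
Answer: 1770/10496093 ≈ 0.00016863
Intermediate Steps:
F = 0
R = 1/20 ≈ 0.050000
C(n) = n*(32 + n) (C(n) = 0*n + n*(n + 32) = 0 + n*(32 + n) = n*(32 + n))
1/(5930 + ((7*R)*(-18))/C(-59)) = 1/(5930 + ((7*(1/20))*(-18))/((-59*(32 - 59)))) = 1/(5930 + ((7/20)*(-18))/((-59*(-27)))) = 1/(5930 - 63/10/1593) = 1/(5930 - 63/10*1/1593) = 1/(5930 - 7/1770) = 1/(10496093/1770) = 1770/10496093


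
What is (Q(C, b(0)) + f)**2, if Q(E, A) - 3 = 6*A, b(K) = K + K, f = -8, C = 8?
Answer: 25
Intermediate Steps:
b(K) = 2*K
Q(E, A) = 3 + 6*A
(Q(C, b(0)) + f)**2 = ((3 + 6*(2*0)) - 8)**2 = ((3 + 6*0) - 8)**2 = ((3 + 0) - 8)**2 = (3 - 8)**2 = (-5)**2 = 25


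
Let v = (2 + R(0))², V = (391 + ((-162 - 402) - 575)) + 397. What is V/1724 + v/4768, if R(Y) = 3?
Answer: -407617/2055008 ≈ -0.19835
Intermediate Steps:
V = -351 (V = (391 + (-564 - 575)) + 397 = (391 - 1139) + 397 = -748 + 397 = -351)
v = 25 (v = (2 + 3)² = 5² = 25)
V/1724 + v/4768 = -351/1724 + 25/4768 = -407617/2055008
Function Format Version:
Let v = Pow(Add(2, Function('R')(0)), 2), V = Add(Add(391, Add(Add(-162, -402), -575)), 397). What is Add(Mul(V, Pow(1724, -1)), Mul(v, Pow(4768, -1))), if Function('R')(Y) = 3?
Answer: Rational(-407617, 2055008) ≈ -0.19835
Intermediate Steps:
V = -351 (V = Add(Add(391, Add(-564, -575)), 397) = Add(Add(391, -1139), 397) = Add(-748, 397) = -351)
v = 25 (v = Pow(Add(2, 3), 2) = Pow(5, 2) = 25)
Add(Mul(V, Pow(1724, -1)), Mul(v, Pow(4768, -1))) = Add(Mul(-351, Pow(1724, -1)), Mul(25, Pow(4768, -1))) = Add(Mul(-351, Rational(1, 1724)), Mul(25, Rational(1, 4768))) = Add(Rational(-351, 1724), Rational(25, 4768)) = Rational(-407617, 2055008)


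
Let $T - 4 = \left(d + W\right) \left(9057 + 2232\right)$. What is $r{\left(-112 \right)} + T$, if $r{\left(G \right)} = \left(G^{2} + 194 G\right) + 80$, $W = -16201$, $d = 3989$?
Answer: $-137870368$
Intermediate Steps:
$r{\left(G \right)} = 80 + G^{2} + 194 G$
$T = -137861264$ ($T = 4 + \left(3989 - 16201\right) \left(9057 + 2232\right) = 4 - 137861268 = -137861264$)
$r{\left(-112 \right)} + T = \left(80 + \left(-112\right)^{2} + 194 \left(-112\right)\right) - 137861264 = \left(80 + 12544 - 21728\right) - 137861264 = -9104 - 137861264 = -137870368$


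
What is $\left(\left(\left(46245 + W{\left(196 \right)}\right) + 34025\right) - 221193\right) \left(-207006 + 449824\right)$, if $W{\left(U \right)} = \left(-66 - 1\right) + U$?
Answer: $-34187317492$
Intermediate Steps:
$W{\left(U \right)} = -67 + U$
$\left(\left(\left(46245 + W{\left(196 \right)}\right) + 34025\right) - 221193\right) \left(-207006 + 449824\right) = \left(\left(\left(46245 + \left(-67 + 196\right)\right) + 34025\right) - 221193\right) \left(-207006 + 449824\right) = \left(\left(\left(46245 + 129\right) + 34025\right) - 221193\right) 242818 = \left(\left(46374 + 34025\right) - 221193\right) 242818 = \left(80399 - 221193\right) 242818 = \left(-140794\right) 242818 = -34187317492$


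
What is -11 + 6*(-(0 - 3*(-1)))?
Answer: -29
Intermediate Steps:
-11 + 6*(-(0 - 3*(-1))) = -11 + 6*(-(0 + 3)) = -11 + 6*(-1*3) = -11 + 6*(-3) = -11 - 18 = -29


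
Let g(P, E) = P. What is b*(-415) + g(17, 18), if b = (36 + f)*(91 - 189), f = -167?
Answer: -5327753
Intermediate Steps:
b = 12838 (b = (36 - 167)*(91 - 189) = -131*(-98) = 12838)
b*(-415) + g(17, 18) = 12838*(-415) + 17 = -5327770 + 17 = -5327753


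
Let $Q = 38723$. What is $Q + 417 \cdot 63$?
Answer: $64994$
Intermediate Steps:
$Q + 417 \cdot 63 = 38723 + 417 \cdot 63 = 38723 + 26271 = 64994$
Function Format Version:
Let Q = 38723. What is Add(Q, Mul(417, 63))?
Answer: 64994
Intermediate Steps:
Add(Q, Mul(417, 63)) = Add(38723, Mul(417, 63)) = Add(38723, 26271) = 64994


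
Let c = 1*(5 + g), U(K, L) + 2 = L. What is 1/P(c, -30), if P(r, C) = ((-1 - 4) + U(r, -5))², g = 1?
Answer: 1/144 ≈ 0.0069444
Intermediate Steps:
U(K, L) = -2 + L
c = 6 (c = 1*(5 + 1) = 1*6 = 6)
P(r, C) = 144 (P(r, C) = ((-1 - 4) + (-2 - 5))² = (-5 - 7)² = (-12)² = 144)
1/P(c, -30) = 1/144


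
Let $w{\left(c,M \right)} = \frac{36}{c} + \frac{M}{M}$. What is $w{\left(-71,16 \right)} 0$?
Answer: $0$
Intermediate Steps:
$w{\left(c,M \right)} = 1 + \frac{36}{c}$ ($w{\left(c,M \right)} = \frac{36}{c} + 1 = 1 + \frac{36}{c}$)
$w{\left(-71,16 \right)} 0 = \frac{36 - 71}{-71} \cdot 0 = \left(- \frac{1}{71}\right) \left(-35\right) 0 = \frac{35}{71} \cdot 0 = 0$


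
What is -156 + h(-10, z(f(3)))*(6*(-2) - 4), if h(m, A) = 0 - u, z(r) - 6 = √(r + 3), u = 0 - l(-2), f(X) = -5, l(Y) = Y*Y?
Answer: -220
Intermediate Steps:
l(Y) = Y²
u = -4 (u = 0 - 1*(-2)² = 0 - 1*4 = 0 - 4 = -4)
z(r) = 6 + √(3 + r) (z(r) = 6 + √(r + 3) = 6 + √(3 + r))
h(m, A) = 4 (h(m, A) = 0 - 1*(-4) = 0 + 4 = 4)
-156 + h(-10, z(f(3)))*(6*(-2) - 4) = -156 + 4*(6*(-2) - 4) = -156 + 4*(-12 - 4) = -156 + 4*(-16) = -156 - 64 = -220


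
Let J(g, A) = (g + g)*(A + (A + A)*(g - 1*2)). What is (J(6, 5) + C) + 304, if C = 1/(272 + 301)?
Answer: 483613/573 ≈ 844.00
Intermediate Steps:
C = 1/573 ≈ 0.0017452
J(g, A) = 2*g*(A + 2*A*(-2 + g)) (J(g, A) = (2*g)*(A + (2*A)*(g - 2)) = (2*g)*(A + (2*A)*(-2 + g)) = (2*g)*(A + 2*A*(-2 + g)) = 2*g*(A + 2*A*(-2 + g)))
(J(6, 5) + C) + 304 = (2*5*6*(-3 + 2*6) + 1/573) + 304 = (2*5*6*(-3 + 12) + 1/573) + 304 = (2*5*6*9 + 1/573) + 304 = (540 + 1/573) + 304 = 309421/573 + 304 = 483613/573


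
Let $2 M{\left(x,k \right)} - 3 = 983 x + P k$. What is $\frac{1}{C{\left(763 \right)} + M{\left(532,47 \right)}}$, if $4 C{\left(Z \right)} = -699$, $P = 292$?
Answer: $\frac{4}{1072667} \approx 3.729 \cdot 10^{-6}$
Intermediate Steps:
$C{\left(Z \right)} = - \frac{699}{4}$ ($C{\left(Z \right)} = \frac{1}{4} \left(-699\right) = - \frac{699}{4}$)
$M{\left(x,k \right)} = \frac{3}{2} + 146 k + \frac{983 x}{2}$ ($M{\left(x,k \right)} = \frac{3}{2} + \frac{983 x + 292 k}{2} = \frac{3}{2} + \frac{292 k + 983 x}{2} = \frac{3}{2} + \left(146 k + \frac{983 x}{2}\right) = \frac{3}{2} + 146 k + \frac{983 x}{2}$)
$\frac{1}{C{\left(763 \right)} + M{\left(532,47 \right)}} = \frac{1}{- \frac{699}{4} + \left(\frac{3}{2} + 146 \cdot 47 + \frac{983}{2} \cdot 532\right)} = \frac{1}{- \frac{699}{4} + \left(\frac{3}{2} + 6862 + 261478\right)} = \frac{1}{- \frac{699}{4} + \frac{536683}{2}} = \frac{1}{\frac{1072667}{4}} = \frac{4}{1072667}$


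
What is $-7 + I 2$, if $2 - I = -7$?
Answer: $11$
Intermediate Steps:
$I = 9$ ($I = 2 - -7 = 2 + 7 = 9$)
$-7 + I 2 = -7 + 9 \cdot 2 = -7 + 18 = 11$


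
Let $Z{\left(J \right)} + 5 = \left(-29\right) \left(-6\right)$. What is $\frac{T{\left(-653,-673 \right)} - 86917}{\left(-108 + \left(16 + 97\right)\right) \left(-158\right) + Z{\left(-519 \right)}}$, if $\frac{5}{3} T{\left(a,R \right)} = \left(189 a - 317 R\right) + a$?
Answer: $\frac{166772}{3105} \approx 53.711$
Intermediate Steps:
$T{\left(a,R \right)} = 114 a - \frac{951 R}{5}$ ($T{\left(a,R \right)} = \frac{3 \left(\left(189 a - 317 R\right) + a\right)}{5} = \frac{3 \left(\left(- 317 R + 189 a\right) + a\right)}{5} = \frac{3 \left(- 317 R + 190 a\right)}{5} = 114 a - \frac{951 R}{5}$)
$Z{\left(J \right)} = 169$ ($Z{\left(J \right)} = -5 - -174 = -5 + 174 = 169$)
$\frac{T{\left(-653,-673 \right)} - 86917}{\left(-108 + \left(16 + 97\right)\right) \left(-158\right) + Z{\left(-519 \right)}} = \frac{\left(114 \left(-653\right) - - \frac{640023}{5}\right) - 86917}{\left(-108 + \left(16 + 97\right)\right) \left(-158\right) + 169} = \frac{\left(-74442 + \frac{640023}{5}\right) - 86917}{\left(-108 + 113\right) \left(-158\right) + 169} = \frac{\frac{267813}{5} - 86917}{5 \left(-158\right) + 169} = - \frac{166772}{5 \left(-790 + 169\right)} = - \frac{166772}{5 \left(-621\right)} = \left(- \frac{166772}{5}\right) \left(- \frac{1}{621}\right) = \frac{166772}{3105}$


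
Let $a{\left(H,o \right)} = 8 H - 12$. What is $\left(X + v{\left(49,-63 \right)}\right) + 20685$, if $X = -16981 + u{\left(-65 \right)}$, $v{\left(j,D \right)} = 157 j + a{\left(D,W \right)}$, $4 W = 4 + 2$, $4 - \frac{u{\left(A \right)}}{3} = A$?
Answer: $11088$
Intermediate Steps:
$u{\left(A \right)} = 12 - 3 A$
$W = \frac{3}{2}$ ($W = \frac{4 + 2}{4} = \frac{1}{4} \cdot 6 = \frac{3}{2} \approx 1.5$)
$a{\left(H,o \right)} = -12 + 8 H$
$v{\left(j,D \right)} = -12 + 8 D + 157 j$ ($v{\left(j,D \right)} = 157 j + \left(-12 + 8 D\right) = -12 + 8 D + 157 j$)
$X = -16774$ ($X = -16981 + \left(12 - -195\right) = -16981 + \left(12 + 195\right) = -16981 + 207 = -16774$)
$\left(X + v{\left(49,-63 \right)}\right) + 20685 = \left(-16774 + \left(-12 + 8 \left(-63\right) + 157 \cdot 49\right)\right) + 20685 = \left(-16774 - -7177\right) + 20685 = \left(-16774 + 7177\right) + 20685 = -9597 + 20685 = 11088$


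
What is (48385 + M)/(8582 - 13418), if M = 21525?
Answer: -34955/2418 ≈ -14.456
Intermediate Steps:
(48385 + M)/(8582 - 13418) = (48385 + 21525)/(8582 - 13418) = 69910/(-4836) = 69910*(-1/4836) = -34955/2418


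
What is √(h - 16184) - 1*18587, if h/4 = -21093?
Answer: -18587 + 2*I*√25139 ≈ -18587.0 + 317.11*I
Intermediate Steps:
h = -84372 (h = 4*(-21093) = -84372)
√(h - 16184) - 1*18587 = √(-84372 - 16184) - 1*18587 = √(-100556) - 18587 = 2*I*√25139 - 18587 = -18587 + 2*I*√25139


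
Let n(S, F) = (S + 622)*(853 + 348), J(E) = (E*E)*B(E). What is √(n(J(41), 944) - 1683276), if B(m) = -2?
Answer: 8*I*√77719 ≈ 2230.3*I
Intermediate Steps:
J(E) = -2*E² (J(E) = (E*E)*(-2) = E²*(-2) = -2*E²)
n(S, F) = 747022 + 1201*S (n(S, F) = (622 + S)*1201 = 747022 + 1201*S)
√(n(J(41), 944) - 1683276) = √((747022 + 1201*(-2*41²)) - 1683276) = √((747022 + 1201*(-2*1681)) - 1683276) = √((747022 + 1201*(-3362)) - 1683276) = √((747022 - 4037762) - 1683276) = √(-3290740 - 1683276) = √(-4974016) = 8*I*√77719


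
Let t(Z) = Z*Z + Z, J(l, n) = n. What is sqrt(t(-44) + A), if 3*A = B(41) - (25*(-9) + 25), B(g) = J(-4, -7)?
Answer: sqrt(17607)/3 ≈ 44.230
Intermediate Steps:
B(g) = -7
t(Z) = Z + Z**2 (t(Z) = Z**2 + Z = Z + Z**2)
A = 193/3 (A = (-7 - (25*(-9) + 25))/3 = (-7 - (-225 + 25))/3 = (-7 - 1*(-200))/3 = (-7 + 200)/3 = (1/3)*193 = 193/3 ≈ 64.333)
sqrt(t(-44) + A) = sqrt(-44*(1 - 44) + 193/3) = sqrt(-44*(-43) + 193/3) = sqrt(1892 + 193/3) = sqrt(5869/3) = sqrt(17607)/3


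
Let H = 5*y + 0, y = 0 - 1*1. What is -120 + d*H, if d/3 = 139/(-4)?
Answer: 1605/4 ≈ 401.25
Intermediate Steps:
y = -1 (y = 0 - 1 = -1)
H = -5 (H = 5*(-1) + 0 = -5 + 0 = -5)
d = -417/4 (d = 3*(139/(-4)) = 3*(139*(-¼)) = 3*(-139/4) = -417/4 ≈ -104.25)
-120 + d*H = -120 - 417/4*(-5) = -120 + 2085/4 = 1605/4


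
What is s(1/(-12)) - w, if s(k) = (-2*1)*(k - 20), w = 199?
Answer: -953/6 ≈ -158.83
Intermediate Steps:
s(k) = 40 - 2*k (s(k) = -2*(-20 + k) = 40 - 2*k)
s(1/(-12)) - w = (40 - 2/(-12)) - 1*199 = (40 - 2*(-1/12)) - 199 = (40 + ⅙) - 199 = 241/6 - 199 = -953/6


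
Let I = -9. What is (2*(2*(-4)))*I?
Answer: 144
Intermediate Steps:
(2*(2*(-4)))*I = (2*(2*(-4)))*(-9) = (2*(-8))*(-9) = -16*(-9) = 144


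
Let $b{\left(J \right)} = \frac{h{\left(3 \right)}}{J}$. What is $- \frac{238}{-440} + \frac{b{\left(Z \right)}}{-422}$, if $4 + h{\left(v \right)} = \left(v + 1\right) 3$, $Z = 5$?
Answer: $\frac{24933}{46420} \approx 0.53712$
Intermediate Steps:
$h{\left(v \right)} = -1 + 3 v$ ($h{\left(v \right)} = -4 + \left(v + 1\right) 3 = -4 + \left(1 + v\right) 3 = -4 + \left(3 + 3 v\right) = -1 + 3 v$)
$b{\left(J \right)} = \frac{8}{J}$ ($b{\left(J \right)} = \frac{-1 + 3 \cdot 3}{J} = \frac{-1 + 9}{J} = \frac{8}{J}$)
$- \frac{238}{-440} + \frac{b{\left(Z \right)}}{-422} = - \frac{238}{-440} + \frac{8 \cdot \frac{1}{5}}{-422} = \left(-238\right) \left(- \frac{1}{440}\right) + 8 \cdot \frac{1}{5} \left(- \frac{1}{422}\right) = \frac{119}{220} + \frac{8}{5} \left(- \frac{1}{422}\right) = \frac{119}{220} - \frac{4}{1055} = \frac{24933}{46420}$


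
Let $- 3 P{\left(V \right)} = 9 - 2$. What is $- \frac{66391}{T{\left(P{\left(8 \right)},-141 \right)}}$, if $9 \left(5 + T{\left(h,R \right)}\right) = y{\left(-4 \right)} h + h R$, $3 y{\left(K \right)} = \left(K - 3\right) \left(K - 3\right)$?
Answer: $- \frac{5377671}{2213} \approx -2430.0$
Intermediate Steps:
$P{\left(V \right)} = - \frac{7}{3}$ ($P{\left(V \right)} = - \frac{9 - 2}{3} = \left(- \frac{1}{3}\right) 7 = - \frac{7}{3}$)
$y{\left(K \right)} = \frac{\left(-3 + K\right)^{2}}{3}$ ($y{\left(K \right)} = \frac{\left(K - 3\right) \left(K - 3\right)}{3} = \frac{\left(-3 + K\right) \left(-3 + K\right)}{3} = \frac{\left(-3 + K\right)^{2}}{3}$)
$T{\left(h,R \right)} = -5 + \frac{49 h}{27} + \frac{R h}{9}$ ($T{\left(h,R \right)} = -5 + \frac{\frac{\left(-3 - 4\right)^{2}}{3} h + h R}{9} = -5 + \frac{\frac{\left(-7\right)^{2}}{3} h + R h}{9} = -5 + \frac{\frac{1}{3} \cdot 49 h + R h}{9} = -5 + \frac{\frac{49 h}{3} + R h}{9} = -5 + \left(\frac{49 h}{27} + \frac{R h}{9}\right) = -5 + \frac{49 h}{27} + \frac{R h}{9}$)
$- \frac{66391}{T{\left(P{\left(8 \right)},-141 \right)}} = - \frac{66391}{-5 + \frac{49}{27} \left(- \frac{7}{3}\right) + \frac{1}{9} \left(-141\right) \left(- \frac{7}{3}\right)} = - \frac{66391}{-5 - \frac{343}{81} + \frac{329}{9}} = - \frac{66391}{\frac{2213}{81}} = \left(-66391\right) \frac{81}{2213} = - \frac{5377671}{2213}$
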